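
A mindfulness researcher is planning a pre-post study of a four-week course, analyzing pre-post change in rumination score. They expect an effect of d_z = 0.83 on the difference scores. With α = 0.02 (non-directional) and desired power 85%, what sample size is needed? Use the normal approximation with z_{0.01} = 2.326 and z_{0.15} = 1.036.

n = 17 pairs

For a paired (one-sample on differences) test: n = ((z_{α/2} + z_β) / d)².
z_{α/2} + z_β = 2.326 + 1.036 = 3.362.
n = (3.362 / 0.83)² = 4.051² = 16.41.
Round up.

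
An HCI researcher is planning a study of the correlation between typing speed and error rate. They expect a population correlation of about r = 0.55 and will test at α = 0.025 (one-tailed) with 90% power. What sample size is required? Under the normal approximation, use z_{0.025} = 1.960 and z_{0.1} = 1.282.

n = 31

Fisher's z: C = ½·ln((1+r)/(1−r)) = ½·ln(3.4444) = 0.6184.
n = ((z_{α} + z_β)/C)² + 3.
(1.960 + 1.282) / 0.6184 = 3.242 / 0.6184 = 5.243.
n = 5.243² + 3 = 27.48 + 3 = 30.5.
Round up.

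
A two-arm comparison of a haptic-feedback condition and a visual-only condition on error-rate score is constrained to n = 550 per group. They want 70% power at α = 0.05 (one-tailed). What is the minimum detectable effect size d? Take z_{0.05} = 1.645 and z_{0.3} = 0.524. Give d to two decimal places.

d_min ≈ 0.13

For two independent groups of n = 550 each: d_min = (z_{α} + z_β)·√(2/n).
z-sum = 1.645 + 0.524 = 2.169.
d_min = 2.169 × √(2/550) = 2.169 × 0.0603 = 0.131.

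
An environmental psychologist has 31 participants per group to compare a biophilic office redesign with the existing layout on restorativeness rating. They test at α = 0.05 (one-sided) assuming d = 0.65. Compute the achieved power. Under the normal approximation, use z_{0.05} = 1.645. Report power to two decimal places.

power ≈ 0.82

For two equal groups, power = Φ(d·√(n/2) − z_{α}).
d·√(n/2) = 0.65 × √(31/2) = 0.65 × 3.937 = 2.559.
z_β = 2.559 − 1.645 = 0.914.
Power = Φ(0.914) = 0.820.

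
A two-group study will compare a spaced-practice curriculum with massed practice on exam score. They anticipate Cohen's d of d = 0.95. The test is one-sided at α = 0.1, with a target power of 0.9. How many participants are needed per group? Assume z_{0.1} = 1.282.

n = 15 per group

For two independent groups with equal n: n = 2·((z_{α} + z_β) / d)².
z_{α} + z_β = 1.282 + 1.282 = 2.564.
n = 2 × (2.564 / 0.95)² = 2 × 2.699² = 2 × 7.28 = 14.6.
Round up to the next whole participant.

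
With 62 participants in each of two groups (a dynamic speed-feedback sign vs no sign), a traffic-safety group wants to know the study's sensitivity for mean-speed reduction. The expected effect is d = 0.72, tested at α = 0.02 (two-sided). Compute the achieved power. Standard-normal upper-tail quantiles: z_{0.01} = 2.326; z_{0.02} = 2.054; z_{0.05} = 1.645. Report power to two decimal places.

power ≈ 0.95

For two equal groups, power = Φ(d·√(n/2) − z_{α/2}).
d·√(n/2) = 0.72 × √(62/2) = 0.72 × 5.568 = 4.009.
z_β = 4.009 − 2.326 = 1.683.
Power = Φ(1.683) = 0.954.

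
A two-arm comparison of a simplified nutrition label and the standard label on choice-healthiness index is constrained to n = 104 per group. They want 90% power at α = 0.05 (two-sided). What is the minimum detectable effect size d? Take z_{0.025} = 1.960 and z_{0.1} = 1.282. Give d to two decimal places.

For two independent groups of n = 104 each: d_min = (z_{α/2} + z_β)·√(2/n).
z-sum = 1.960 + 1.282 = 3.242.
d_min = 3.242 × √(2/104) = 3.242 × 0.1387 = 0.450.

d_min ≈ 0.45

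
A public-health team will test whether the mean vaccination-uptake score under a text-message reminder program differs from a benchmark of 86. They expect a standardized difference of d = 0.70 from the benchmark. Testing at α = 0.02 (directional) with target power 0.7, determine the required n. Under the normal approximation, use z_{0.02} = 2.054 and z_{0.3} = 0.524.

For a one-sample test: n = ((z_{α} + z_β) / d)².
z_{α} + z_β = 2.054 + 0.524 = 2.578.
n = (2.578 / 0.70)² = 3.683² = 13.56.
Round up.

n = 14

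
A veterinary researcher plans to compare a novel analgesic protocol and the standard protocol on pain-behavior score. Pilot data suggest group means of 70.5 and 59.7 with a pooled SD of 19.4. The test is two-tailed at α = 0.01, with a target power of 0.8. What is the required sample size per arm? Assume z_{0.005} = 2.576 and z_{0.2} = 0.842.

Cohen's d = |M₁ − M₂| / SD_pooled = |70.5 − 59.7| / 19.4 = 10.8 / 19.4 = 0.557.
For two independent groups with equal n: n = 2·((z_{α/2} + z_β) / d)².
z_{α/2} + z_β = 2.576 + 0.842 = 3.418.
n = 2 × (3.418 / 0.557)² = 2 × 6.136² = 2 × 37.66 = 75.3.
Round up to the next whole participant.

n = 76 per group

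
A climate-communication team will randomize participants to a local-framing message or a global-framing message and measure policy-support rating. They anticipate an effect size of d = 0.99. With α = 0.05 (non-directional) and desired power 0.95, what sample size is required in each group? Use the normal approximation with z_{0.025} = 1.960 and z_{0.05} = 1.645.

n = 27 per group

For two independent groups with equal n: n = 2·((z_{α/2} + z_β) / d)².
z_{α/2} + z_β = 1.960 + 1.645 = 3.605.
n = 2 × (3.605 / 0.99)² = 2 × 3.641² = 2 × 13.26 = 26.5.
Round up to the next whole participant.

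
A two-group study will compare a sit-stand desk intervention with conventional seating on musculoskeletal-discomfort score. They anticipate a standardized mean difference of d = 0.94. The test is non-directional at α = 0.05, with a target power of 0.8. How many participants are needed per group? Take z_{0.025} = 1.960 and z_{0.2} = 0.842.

For two independent groups with equal n: n = 2·((z_{α/2} + z_β) / d)².
z_{α/2} + z_β = 1.960 + 0.842 = 2.802.
n = 2 × (2.802 / 0.94)² = 2 × 2.981² = 2 × 8.89 = 17.8.
Round up to the next whole participant.

n = 18 per group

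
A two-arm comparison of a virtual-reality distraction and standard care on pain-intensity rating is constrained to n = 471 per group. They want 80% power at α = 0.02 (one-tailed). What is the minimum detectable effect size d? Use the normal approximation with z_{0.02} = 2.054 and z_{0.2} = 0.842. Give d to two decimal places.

d_min ≈ 0.19

For two independent groups of n = 471 each: d_min = (z_{α} + z_β)·√(2/n).
z-sum = 2.054 + 0.842 = 2.896.
d_min = 2.896 × √(2/471) = 2.896 × 0.0652 = 0.189.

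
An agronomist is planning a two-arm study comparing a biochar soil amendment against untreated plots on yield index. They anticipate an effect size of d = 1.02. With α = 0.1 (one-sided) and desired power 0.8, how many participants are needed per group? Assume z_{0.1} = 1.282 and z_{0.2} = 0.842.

n = 9 per group

For two independent groups with equal n: n = 2·((z_{α} + z_β) / d)².
z_{α} + z_β = 1.282 + 0.842 = 2.124.
n = 2 × (2.124 / 1.02)² = 2 × 2.082² = 2 × 4.34 = 8.7.
Round up to the next whole participant.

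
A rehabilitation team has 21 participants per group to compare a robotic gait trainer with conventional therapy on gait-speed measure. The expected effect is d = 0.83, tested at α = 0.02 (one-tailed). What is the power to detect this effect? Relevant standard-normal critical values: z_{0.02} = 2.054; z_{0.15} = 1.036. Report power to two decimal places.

For two equal groups, power = Φ(d·√(n/2) − z_{α}).
d·√(n/2) = 0.83 × √(21/2) = 0.83 × 3.240 = 2.690.
z_β = 2.690 − 2.054 = 0.636.
Power = Φ(0.636) = 0.737.

power ≈ 0.74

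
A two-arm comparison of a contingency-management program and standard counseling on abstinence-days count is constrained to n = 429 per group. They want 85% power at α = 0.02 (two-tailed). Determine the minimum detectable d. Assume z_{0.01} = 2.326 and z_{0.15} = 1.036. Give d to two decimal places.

d_min ≈ 0.23

For two independent groups of n = 429 each: d_min = (z_{α/2} + z_β)·√(2/n).
z-sum = 2.326 + 1.036 = 3.362.
d_min = 3.362 × √(2/429) = 3.362 × 0.0683 = 0.230.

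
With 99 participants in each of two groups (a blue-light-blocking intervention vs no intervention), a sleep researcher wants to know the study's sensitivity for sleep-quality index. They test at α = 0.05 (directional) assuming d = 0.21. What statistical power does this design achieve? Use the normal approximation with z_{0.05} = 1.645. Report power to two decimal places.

For two equal groups, power = Φ(d·√(n/2) − z_{α}).
d·√(n/2) = 0.21 × √(99/2) = 0.21 × 7.036 = 1.477.
z_β = 1.477 − 1.645 = -0.168.
Power = Φ(-0.168) = 0.433.

power ≈ 0.43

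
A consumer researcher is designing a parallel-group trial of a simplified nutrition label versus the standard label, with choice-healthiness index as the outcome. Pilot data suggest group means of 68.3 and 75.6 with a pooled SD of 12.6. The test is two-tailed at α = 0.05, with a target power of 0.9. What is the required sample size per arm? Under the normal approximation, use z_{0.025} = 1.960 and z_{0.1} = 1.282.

Cohen's d = |M₁ − M₂| / SD_pooled = |68.3 − 75.6| / 12.6 = 7.3 / 12.6 = 0.579.
For two independent groups with equal n: n = 2·((z_{α/2} + z_β) / d)².
z_{α/2} + z_β = 1.960 + 1.282 = 3.242.
n = 2 × (3.242 / 0.579)² = 2 × 5.599² = 2 × 31.35 = 62.7.
Round up to the next whole participant.

n = 63 per group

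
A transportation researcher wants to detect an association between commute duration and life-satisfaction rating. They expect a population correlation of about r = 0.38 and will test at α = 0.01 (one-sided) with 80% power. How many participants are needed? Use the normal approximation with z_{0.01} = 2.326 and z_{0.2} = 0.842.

Fisher's z: C = ½·ln((1+r)/(1−r)) = ½·ln(2.2258) = 0.4001.
n = ((z_{α} + z_β)/C)² + 3.
(2.326 + 0.842) / 0.4001 = 3.168 / 0.4001 = 7.918.
n = 7.918² + 3 = 62.70 + 3 = 65.7.
Round up.

n = 66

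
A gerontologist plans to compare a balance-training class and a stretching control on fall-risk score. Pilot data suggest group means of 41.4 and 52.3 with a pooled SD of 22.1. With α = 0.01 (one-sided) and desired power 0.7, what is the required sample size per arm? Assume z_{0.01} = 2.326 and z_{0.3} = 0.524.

n = 67 per group

Cohen's d = |M₁ − M₂| / SD_pooled = |41.4 − 52.3| / 22.1 = 10.9 / 22.1 = 0.493.
For two independent groups with equal n: n = 2·((z_{α} + z_β) / d)².
z_{α} + z_β = 2.326 + 0.524 = 2.850.
n = 2 × (2.850 / 0.493)² = 2 × 5.781² = 2 × 33.42 = 66.8.
Round up to the next whole participant.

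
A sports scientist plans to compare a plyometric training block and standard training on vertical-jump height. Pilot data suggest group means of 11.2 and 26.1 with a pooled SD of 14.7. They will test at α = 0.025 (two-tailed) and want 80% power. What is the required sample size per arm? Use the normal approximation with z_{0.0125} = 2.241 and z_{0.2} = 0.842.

Cohen's d = |M₁ − M₂| / SD_pooled = |11.2 − 26.1| / 14.7 = 14.9 / 14.7 = 1.014.
For two independent groups with equal n: n = 2·((z_{α/2} + z_β) / d)².
z_{α/2} + z_β = 2.241 + 0.842 = 3.083.
n = 2 × (3.083 / 1.014)² = 2 × 3.040² = 2 × 9.24 = 18.5.
Round up to the next whole participant.

n = 19 per group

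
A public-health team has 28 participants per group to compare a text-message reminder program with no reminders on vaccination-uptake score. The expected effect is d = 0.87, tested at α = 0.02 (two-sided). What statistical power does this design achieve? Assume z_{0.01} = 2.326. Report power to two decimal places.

power ≈ 0.82

For two equal groups, power = Φ(d·√(n/2) − z_{α/2}).
d·√(n/2) = 0.87 × √(28/2) = 0.87 × 3.742 = 3.255.
z_β = 3.255 − 2.326 = 0.929.
Power = Φ(0.929) = 0.824.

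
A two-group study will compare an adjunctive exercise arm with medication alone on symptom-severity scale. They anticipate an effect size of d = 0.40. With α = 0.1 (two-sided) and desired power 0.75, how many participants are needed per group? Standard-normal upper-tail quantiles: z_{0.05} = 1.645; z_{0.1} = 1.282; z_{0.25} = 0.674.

For two independent groups with equal n: n = 2·((z_{α/2} + z_β) / d)².
z_{α/2} + z_β = 1.645 + 0.674 = 2.319.
n = 2 × (2.319 / 0.40)² = 2 × 5.797² = 2 × 33.61 = 67.2.
Round up to the next whole participant.

n = 68 per group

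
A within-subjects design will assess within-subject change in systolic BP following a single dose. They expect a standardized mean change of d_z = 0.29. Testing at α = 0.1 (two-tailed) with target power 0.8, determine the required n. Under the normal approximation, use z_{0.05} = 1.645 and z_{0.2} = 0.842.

For a paired (one-sample on differences) test: n = ((z_{α/2} + z_β) / d)².
z_{α/2} + z_β = 1.645 + 0.842 = 2.487.
n = (2.487 / 0.29)² = 8.576² = 73.55.
Round up.

n = 74 pairs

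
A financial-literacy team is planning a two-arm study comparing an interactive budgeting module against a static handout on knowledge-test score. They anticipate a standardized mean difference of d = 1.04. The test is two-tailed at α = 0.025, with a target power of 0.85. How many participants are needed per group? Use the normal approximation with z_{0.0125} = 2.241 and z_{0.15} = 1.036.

For two independent groups with equal n: n = 2·((z_{α/2} + z_β) / d)².
z_{α/2} + z_β = 2.241 + 1.036 = 3.277.
n = 2 × (3.277 / 1.04)² = 2 × 3.151² = 2 × 9.93 = 19.9.
Round up to the next whole participant.

n = 20 per group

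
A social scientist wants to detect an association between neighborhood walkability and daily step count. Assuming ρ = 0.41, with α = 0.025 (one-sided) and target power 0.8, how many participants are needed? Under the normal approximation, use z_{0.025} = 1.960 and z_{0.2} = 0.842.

n = 45

Fisher's z: C = ½·ln((1+r)/(1−r)) = ½·ln(2.3898) = 0.4356.
n = ((z_{α} + z_β)/C)² + 3.
(1.960 + 0.842) / 0.4356 = 2.802 / 0.4356 = 6.433.
n = 6.433² + 3 = 41.38 + 3 = 44.4.
Round up.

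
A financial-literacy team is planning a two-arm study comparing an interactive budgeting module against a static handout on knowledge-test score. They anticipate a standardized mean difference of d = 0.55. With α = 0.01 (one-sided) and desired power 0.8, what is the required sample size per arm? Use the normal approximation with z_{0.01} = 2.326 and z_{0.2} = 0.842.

n = 67 per group

For two independent groups with equal n: n = 2·((z_{α} + z_β) / d)².
z_{α} + z_β = 2.326 + 0.842 = 3.168.
n = 2 × (3.168 / 0.55)² = 2 × 5.760² = 2 × 33.18 = 66.4.
Round up to the next whole participant.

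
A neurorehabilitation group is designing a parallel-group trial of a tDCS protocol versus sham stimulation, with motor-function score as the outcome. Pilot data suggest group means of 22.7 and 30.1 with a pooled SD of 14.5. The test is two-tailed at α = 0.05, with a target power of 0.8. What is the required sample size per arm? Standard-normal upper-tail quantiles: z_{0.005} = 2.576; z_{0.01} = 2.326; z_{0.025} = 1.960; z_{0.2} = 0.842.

Cohen's d = |M₁ − M₂| / SD_pooled = |22.7 − 30.1| / 14.5 = 7.4 / 14.5 = 0.510.
For two independent groups with equal n: n = 2·((z_{α/2} + z_β) / d)².
z_{α/2} + z_β = 1.960 + 0.842 = 2.802.
n = 2 × (2.802 / 0.510)² = 2 × 5.494² = 2 × 30.19 = 60.4.
Round up to the next whole participant.

n = 61 per group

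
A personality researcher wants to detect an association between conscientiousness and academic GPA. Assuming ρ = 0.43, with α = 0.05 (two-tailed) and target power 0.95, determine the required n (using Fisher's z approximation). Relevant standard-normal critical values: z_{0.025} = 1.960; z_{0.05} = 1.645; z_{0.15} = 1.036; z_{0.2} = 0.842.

n = 65

Fisher's z: C = ½·ln((1+r)/(1−r)) = ½·ln(2.5088) = 0.4599.
n = ((z_{α/2} + z_β)/C)² + 3.
(1.960 + 1.645) / 0.4599 = 3.605 / 0.4599 = 7.839.
n = 7.839² + 3 = 61.44 + 3 = 64.4.
Round up.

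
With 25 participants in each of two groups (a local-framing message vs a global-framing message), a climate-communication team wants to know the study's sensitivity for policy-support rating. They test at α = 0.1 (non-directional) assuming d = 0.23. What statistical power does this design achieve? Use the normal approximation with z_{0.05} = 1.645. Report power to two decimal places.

For two equal groups, power = Φ(d·√(n/2) − z_{α/2}).
d·√(n/2) = 0.23 × √(25/2) = 0.23 × 3.536 = 0.813.
z_β = 0.813 − 1.645 = -0.832.
Power = Φ(-0.832) = 0.203.

power ≈ 0.20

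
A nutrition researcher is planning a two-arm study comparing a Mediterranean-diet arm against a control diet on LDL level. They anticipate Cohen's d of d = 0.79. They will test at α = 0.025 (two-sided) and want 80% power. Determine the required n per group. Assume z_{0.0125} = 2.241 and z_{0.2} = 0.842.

n = 31 per group

For two independent groups with equal n: n = 2·((z_{α/2} + z_β) / d)².
z_{α/2} + z_β = 2.241 + 0.842 = 3.083.
n = 2 × (3.083 / 0.79)² = 2 × 3.903² = 2 × 15.23 = 30.5.
Round up to the next whole participant.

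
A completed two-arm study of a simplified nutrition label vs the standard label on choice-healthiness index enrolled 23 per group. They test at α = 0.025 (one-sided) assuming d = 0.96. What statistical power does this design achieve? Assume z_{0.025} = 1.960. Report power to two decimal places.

For two equal groups, power = Φ(d·√(n/2) − z_{α}).
d·√(n/2) = 0.96 × √(23/2) = 0.96 × 3.391 = 3.256.
z_β = 3.256 − 1.960 = 1.296.
Power = Φ(1.296) = 0.902.

power ≈ 0.90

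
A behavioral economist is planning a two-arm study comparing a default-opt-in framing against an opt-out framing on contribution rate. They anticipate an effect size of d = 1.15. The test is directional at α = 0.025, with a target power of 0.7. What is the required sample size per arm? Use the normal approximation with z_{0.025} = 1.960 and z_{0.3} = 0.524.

n = 10 per group

For two independent groups with equal n: n = 2·((z_{α} + z_β) / d)².
z_{α} + z_β = 1.960 + 0.524 = 2.484.
n = 2 × (2.484 / 1.15)² = 2 × 2.160² = 2 × 4.67 = 9.3.
Round up to the next whole participant.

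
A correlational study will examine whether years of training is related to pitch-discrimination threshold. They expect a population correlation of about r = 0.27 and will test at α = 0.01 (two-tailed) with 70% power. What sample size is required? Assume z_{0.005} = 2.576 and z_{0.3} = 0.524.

n = 129

Fisher's z: C = ½·ln((1+r)/(1−r)) = ½·ln(1.7397) = 0.2769.
n = ((z_{α/2} + z_β)/C)² + 3.
(2.576 + 0.524) / 0.2769 = 3.100 / 0.2769 = 11.195.
n = 11.195² + 3 = 125.34 + 3 = 128.3.
Round up.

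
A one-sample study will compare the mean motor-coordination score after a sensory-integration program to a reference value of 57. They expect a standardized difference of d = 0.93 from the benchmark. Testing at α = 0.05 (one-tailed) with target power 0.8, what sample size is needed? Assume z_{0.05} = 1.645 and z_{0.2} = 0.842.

n = 8

For a one-sample test: n = ((z_{α} + z_β) / d)².
z_{α} + z_β = 1.645 + 0.842 = 2.487.
n = (2.487 / 0.93)² = 2.674² = 7.15.
Round up.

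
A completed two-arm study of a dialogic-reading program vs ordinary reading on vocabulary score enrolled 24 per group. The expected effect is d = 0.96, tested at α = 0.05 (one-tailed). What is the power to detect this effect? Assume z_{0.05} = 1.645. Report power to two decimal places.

power ≈ 0.95

For two equal groups, power = Φ(d·√(n/2) − z_{α}).
d·√(n/2) = 0.96 × √(24/2) = 0.96 × 3.464 = 3.326.
z_β = 3.326 − 1.645 = 1.681.
Power = Φ(1.681) = 0.954.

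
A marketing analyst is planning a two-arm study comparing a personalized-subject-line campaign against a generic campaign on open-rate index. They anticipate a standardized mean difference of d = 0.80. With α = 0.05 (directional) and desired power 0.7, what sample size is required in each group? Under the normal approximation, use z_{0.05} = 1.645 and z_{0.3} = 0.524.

For two independent groups with equal n: n = 2·((z_{α} + z_β) / d)².
z_{α} + z_β = 1.645 + 0.524 = 2.169.
n = 2 × (2.169 / 0.80)² = 2 × 2.711² = 2 × 7.35 = 14.7.
Round up to the next whole participant.

n = 15 per group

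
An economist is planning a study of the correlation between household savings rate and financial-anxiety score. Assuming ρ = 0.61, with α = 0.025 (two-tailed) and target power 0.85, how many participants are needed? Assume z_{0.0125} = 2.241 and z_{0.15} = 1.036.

Fisher's z: C = ½·ln((1+r)/(1−r)) = ½·ln(4.1282) = 0.7089.
n = ((z_{α/2} + z_β)/C)² + 3.
(2.241 + 1.036) / 0.7089 = 3.277 / 0.7089 = 4.623.
n = 4.623² + 3 = 21.37 + 3 = 24.4.
Round up.

n = 25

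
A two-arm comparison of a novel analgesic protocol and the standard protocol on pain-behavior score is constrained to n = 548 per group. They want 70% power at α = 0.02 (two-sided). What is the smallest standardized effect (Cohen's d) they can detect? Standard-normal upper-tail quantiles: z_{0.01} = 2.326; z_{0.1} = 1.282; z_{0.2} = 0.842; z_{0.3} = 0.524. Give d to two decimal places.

d_min ≈ 0.17

For two independent groups of n = 548 each: d_min = (z_{α/2} + z_β)·√(2/n).
z-sum = 2.326 + 0.524 = 2.850.
d_min = 2.850 × √(2/548) = 2.850 × 0.0604 = 0.172.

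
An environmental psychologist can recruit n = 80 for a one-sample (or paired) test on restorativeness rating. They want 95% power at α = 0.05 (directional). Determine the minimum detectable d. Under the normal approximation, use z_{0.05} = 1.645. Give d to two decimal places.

d_min ≈ 0.37

For a single sample (or paired design) of n = 80: d_min = (z_{α} + z_β)/√n.
z-sum = 1.645 + 1.645 = 3.290.
d_min = 3.290 / √80 = 3.290 / 8.944 = 0.368.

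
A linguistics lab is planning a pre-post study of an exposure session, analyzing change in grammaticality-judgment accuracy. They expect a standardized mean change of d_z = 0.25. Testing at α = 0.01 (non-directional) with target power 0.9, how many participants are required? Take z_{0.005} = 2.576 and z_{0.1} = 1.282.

For a paired (one-sample on differences) test: n = ((z_{α/2} + z_β) / d)².
z_{α/2} + z_β = 2.576 + 1.282 = 3.858.
n = (3.858 / 0.25)² = 15.432² = 238.15.
Round up.

n = 239 pairs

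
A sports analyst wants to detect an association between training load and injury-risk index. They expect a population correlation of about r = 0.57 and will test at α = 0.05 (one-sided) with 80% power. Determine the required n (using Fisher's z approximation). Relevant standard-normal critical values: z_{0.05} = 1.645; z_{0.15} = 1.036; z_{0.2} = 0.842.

Fisher's z: C = ½·ln((1+r)/(1−r)) = ½·ln(3.6512) = 0.6475.
n = ((z_{α} + z_β)/C)² + 3.
(1.645 + 0.842) / 0.6475 = 2.487 / 0.6475 = 3.841.
n = 3.841² + 3 = 14.75 + 3 = 17.8.
Round up.

n = 18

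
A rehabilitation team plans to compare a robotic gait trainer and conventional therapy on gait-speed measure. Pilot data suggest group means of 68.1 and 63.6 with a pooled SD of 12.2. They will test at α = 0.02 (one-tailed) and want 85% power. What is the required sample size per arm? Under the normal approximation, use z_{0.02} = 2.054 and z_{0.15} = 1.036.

n = 141 per group

Cohen's d = |M₁ − M₂| / SD_pooled = |68.1 − 63.6| / 12.2 = 4.5 / 12.2 = 0.369.
For two independent groups with equal n: n = 2·((z_{α} + z_β) / d)².
z_{α} + z_β = 2.054 + 1.036 = 3.090.
n = 2 × (3.090 / 0.369)² = 2 × 8.374² = 2 × 70.12 = 140.2.
Round up to the next whole participant.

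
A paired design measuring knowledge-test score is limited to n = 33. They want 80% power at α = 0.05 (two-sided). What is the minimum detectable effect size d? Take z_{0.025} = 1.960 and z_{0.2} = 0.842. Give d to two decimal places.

d_min ≈ 0.49

For a single sample (or paired design) of n = 33: d_min = (z_{α/2} + z_β)/√n.
z-sum = 1.960 + 0.842 = 2.802.
d_min = 2.802 / √33 = 2.802 / 5.745 = 0.488.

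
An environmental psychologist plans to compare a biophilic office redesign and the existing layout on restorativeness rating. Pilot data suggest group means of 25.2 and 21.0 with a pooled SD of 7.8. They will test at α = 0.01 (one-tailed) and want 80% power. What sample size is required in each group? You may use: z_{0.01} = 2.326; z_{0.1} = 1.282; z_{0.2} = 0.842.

n = 70 per group

Cohen's d = |M₁ − M₂| / SD_pooled = |25.2 − 21.0| / 7.8 = 4.2 / 7.8 = 0.538.
For two independent groups with equal n: n = 2·((z_{α} + z_β) / d)².
z_{α} + z_β = 2.326 + 0.842 = 3.168.
n = 2 × (3.168 / 0.538)² = 2 × 5.888² = 2 × 34.67 = 69.3.
Round up to the next whole participant.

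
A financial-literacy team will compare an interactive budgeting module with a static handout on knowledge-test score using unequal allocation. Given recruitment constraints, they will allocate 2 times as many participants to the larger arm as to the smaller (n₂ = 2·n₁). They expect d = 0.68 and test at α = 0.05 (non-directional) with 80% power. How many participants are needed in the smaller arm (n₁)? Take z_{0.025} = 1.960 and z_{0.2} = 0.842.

With allocation ratio k = n₂/n₁ = 2, Var(x̄₁−x̄₂) = σ²(1/n₁ + 1/(k·n₁)) = σ²·(k+1)/(k·n₁).
So n₁ = (1 + 1/k)·((z_{α/2} + z_β)/d)² = 1.500 × (2.802/0.68)².
n₁ = 1.500 × 16.98 = 25.5.
Round up: n₁ = 26, giving n₂ = 2 × 26 = 52.

n₁ = 26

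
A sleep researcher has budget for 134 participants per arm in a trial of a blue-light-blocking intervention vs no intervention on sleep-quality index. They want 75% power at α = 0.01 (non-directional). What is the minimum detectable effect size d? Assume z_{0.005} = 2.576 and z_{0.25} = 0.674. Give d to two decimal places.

For two independent groups of n = 134 each: d_min = (z_{α/2} + z_β)·√(2/n).
z-sum = 2.576 + 0.674 = 3.250.
d_min = 3.250 × √(2/134) = 3.250 × 0.1222 = 0.397.

d_min ≈ 0.40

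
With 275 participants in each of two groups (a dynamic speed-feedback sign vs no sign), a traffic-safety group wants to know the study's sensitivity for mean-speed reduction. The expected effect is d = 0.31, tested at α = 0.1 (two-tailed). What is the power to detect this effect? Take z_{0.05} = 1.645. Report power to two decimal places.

power ≈ 0.98

For two equal groups, power = Φ(d·√(n/2) − z_{α/2}).
d·√(n/2) = 0.31 × √(275/2) = 0.31 × 11.726 = 3.635.
z_β = 3.635 − 1.645 = 1.990.
Power = Φ(1.990) = 0.977.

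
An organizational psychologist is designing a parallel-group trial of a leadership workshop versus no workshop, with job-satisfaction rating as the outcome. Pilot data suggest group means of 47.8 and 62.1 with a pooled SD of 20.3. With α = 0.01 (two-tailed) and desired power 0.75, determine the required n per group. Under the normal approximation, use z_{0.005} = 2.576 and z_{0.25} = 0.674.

n = 43 per group

Cohen's d = |M₁ − M₂| / SD_pooled = |47.8 − 62.1| / 20.3 = 14.3 / 20.3 = 0.704.
For two independent groups with equal n: n = 2·((z_{α/2} + z_β) / d)².
z_{α/2} + z_β = 2.576 + 0.674 = 3.250.
n = 2 × (3.250 / 0.704)² = 2 × 4.616² = 2 × 21.31 = 42.6.
Round up to the next whole participant.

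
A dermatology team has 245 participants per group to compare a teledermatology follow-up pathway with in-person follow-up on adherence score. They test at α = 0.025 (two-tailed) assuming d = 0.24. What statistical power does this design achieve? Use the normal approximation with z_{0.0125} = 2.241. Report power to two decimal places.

For two equal groups, power = Φ(d·√(n/2) − z_{α/2}).
d·√(n/2) = 0.24 × √(245/2) = 0.24 × 11.068 = 2.656.
z_β = 2.656 − 2.241 = 0.415.
Power = Φ(0.415) = 0.661.

power ≈ 0.66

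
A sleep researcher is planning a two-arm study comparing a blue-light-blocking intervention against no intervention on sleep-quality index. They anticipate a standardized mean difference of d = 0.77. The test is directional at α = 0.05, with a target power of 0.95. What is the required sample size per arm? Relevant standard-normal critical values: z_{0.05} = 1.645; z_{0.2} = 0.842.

n = 37 per group

For two independent groups with equal n: n = 2·((z_{α} + z_β) / d)².
z_{α} + z_β = 1.645 + 1.645 = 3.290.
n = 2 × (3.290 / 0.77)² = 2 × 4.273² = 2 × 18.26 = 36.5.
Round up to the next whole participant.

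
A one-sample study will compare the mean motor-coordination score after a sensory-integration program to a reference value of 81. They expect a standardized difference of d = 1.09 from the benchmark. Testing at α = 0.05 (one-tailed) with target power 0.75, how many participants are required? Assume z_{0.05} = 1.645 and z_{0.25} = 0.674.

For a one-sample test: n = ((z_{α} + z_β) / d)².
z_{α} + z_β = 1.645 + 0.674 = 2.319.
n = (2.319 / 1.09)² = 2.128² = 4.53.
Round up.

n = 5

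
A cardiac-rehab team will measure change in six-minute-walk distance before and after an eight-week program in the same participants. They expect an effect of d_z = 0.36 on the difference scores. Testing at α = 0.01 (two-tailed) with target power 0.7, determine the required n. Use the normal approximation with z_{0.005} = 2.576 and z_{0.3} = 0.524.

For a paired (one-sample on differences) test: n = ((z_{α/2} + z_β) / d)².
z_{α/2} + z_β = 2.576 + 0.524 = 3.100.
n = (3.100 / 0.36)² = 8.611² = 74.15.
Round up.

n = 75 pairs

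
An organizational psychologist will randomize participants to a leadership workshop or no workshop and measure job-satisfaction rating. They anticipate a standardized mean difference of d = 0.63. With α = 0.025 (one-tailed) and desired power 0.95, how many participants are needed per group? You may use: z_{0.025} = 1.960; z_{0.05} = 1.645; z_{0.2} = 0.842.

For two independent groups with equal n: n = 2·((z_{α} + z_β) / d)².
z_{α} + z_β = 1.960 + 1.645 = 3.605.
n = 2 × (3.605 / 0.63)² = 2 × 5.722² = 2 × 32.74 = 65.5.
Round up to the next whole participant.

n = 66 per group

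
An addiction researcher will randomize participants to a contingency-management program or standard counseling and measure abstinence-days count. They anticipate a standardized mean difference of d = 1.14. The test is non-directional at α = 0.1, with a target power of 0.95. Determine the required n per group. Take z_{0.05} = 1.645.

n = 17 per group

For two independent groups with equal n: n = 2·((z_{α/2} + z_β) / d)².
z_{α/2} + z_β = 1.645 + 1.645 = 3.290.
n = 2 × (3.290 / 1.14)² = 2 × 2.886² = 2 × 8.33 = 16.7.
Round up to the next whole participant.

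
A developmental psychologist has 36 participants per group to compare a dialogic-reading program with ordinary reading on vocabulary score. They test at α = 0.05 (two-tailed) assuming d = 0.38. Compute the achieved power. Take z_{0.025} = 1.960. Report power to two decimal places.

power ≈ 0.36

For two equal groups, power = Φ(d·√(n/2) − z_{α/2}).
d·√(n/2) = 0.38 × √(36/2) = 0.38 × 4.243 = 1.612.
z_β = 1.612 − 1.960 = -0.348.
Power = Φ(-0.348) = 0.364.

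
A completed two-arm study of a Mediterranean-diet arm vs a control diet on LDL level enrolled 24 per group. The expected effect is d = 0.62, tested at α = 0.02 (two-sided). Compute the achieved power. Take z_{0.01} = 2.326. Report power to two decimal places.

For two equal groups, power = Φ(d·√(n/2) − z_{α/2}).
d·√(n/2) = 0.62 × √(24/2) = 0.62 × 3.464 = 2.148.
z_β = 2.148 − 2.326 = -0.178.
Power = Φ(-0.178) = 0.429.

power ≈ 0.43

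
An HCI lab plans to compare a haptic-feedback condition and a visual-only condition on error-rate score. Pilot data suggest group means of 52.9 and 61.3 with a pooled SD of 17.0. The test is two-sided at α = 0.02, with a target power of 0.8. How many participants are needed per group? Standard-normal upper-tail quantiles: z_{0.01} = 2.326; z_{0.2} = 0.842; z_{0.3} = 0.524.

n = 83 per group

Cohen's d = |M₁ − M₂| / SD_pooled = |52.9 − 61.3| / 17.0 = 8.4 / 17.0 = 0.494.
For two independent groups with equal n: n = 2·((z_{α/2} + z_β) / d)².
z_{α/2} + z_β = 2.326 + 0.842 = 3.168.
n = 2 × (3.168 / 0.494)² = 2 × 6.413² = 2 × 41.13 = 82.3.
Round up to the next whole participant.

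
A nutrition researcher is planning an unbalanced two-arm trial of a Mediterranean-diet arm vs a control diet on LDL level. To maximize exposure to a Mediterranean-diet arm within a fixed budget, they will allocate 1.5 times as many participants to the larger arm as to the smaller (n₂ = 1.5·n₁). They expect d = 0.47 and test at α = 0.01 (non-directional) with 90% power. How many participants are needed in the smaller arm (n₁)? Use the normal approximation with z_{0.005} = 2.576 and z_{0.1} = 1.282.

n₁ = 113

With allocation ratio k = n₂/n₁ = 1.5, Var(x̄₁−x̄₂) = σ²(1/n₁ + 1/(k·n₁)) = σ²·(k+1)/(k·n₁).
So n₁ = (1 + 1/k)·((z_{α/2} + z_β)/d)² = 1.667 × (3.858/0.47)².
n₁ = 1.667 × 67.38 = 112.3.
Round up: n₁ = 113, giving n₂ = ⌈1.5 × 113⌉ = ⌈169.5⌉ = 170.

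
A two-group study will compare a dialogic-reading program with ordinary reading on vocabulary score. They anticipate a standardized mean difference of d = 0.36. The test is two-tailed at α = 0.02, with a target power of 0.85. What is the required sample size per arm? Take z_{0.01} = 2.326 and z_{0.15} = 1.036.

n = 175 per group

For two independent groups with equal n: n = 2·((z_{α/2} + z_β) / d)².
z_{α/2} + z_β = 2.326 + 1.036 = 3.362.
n = 2 × (3.362 / 0.36)² = 2 × 9.339² = 2 × 87.21 = 174.4.
Round up to the next whole participant.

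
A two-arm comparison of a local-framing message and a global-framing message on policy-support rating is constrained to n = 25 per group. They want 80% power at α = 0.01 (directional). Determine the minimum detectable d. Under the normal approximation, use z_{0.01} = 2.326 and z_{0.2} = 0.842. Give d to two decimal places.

For two independent groups of n = 25 each: d_min = (z_{α} + z_β)·√(2/n).
z-sum = 2.326 + 0.842 = 3.168.
d_min = 3.168 × √(2/25) = 3.168 × 0.2828 = 0.896.

d_min ≈ 0.90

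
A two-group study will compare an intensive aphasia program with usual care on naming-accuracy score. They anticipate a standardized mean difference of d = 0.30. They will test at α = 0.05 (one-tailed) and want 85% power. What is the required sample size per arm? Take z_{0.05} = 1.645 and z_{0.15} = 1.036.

For two independent groups with equal n: n = 2·((z_{α} + z_β) / d)².
z_{α} + z_β = 1.645 + 1.036 = 2.681.
n = 2 × (2.681 / 0.30)² = 2 × 8.937² = 2 × 79.86 = 159.7.
Round up to the next whole participant.

n = 160 per group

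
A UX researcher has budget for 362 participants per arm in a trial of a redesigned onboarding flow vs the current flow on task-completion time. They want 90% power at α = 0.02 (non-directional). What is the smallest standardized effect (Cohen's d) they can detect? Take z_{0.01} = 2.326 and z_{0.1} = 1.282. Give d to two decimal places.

d_min ≈ 0.27

For two independent groups of n = 362 each: d_min = (z_{α/2} + z_β)·√(2/n).
z-sum = 2.326 + 1.282 = 3.608.
d_min = 3.608 × √(2/362) = 3.608 × 0.0743 = 0.268.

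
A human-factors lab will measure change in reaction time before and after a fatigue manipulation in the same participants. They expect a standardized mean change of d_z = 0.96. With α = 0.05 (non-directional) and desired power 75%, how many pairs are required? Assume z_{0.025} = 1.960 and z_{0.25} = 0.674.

n = 8 pairs

For a paired (one-sample on differences) test: n = ((z_{α/2} + z_β) / d)².
z_{α/2} + z_β = 1.960 + 0.674 = 2.634.
n = (2.634 / 0.96)² = 2.744² = 7.53.
Round up.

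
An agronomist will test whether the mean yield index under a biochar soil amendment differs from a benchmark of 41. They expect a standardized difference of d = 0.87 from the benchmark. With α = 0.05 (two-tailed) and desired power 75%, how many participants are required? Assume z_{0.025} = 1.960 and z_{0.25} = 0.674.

For a one-sample test: n = ((z_{α/2} + z_β) / d)².
z_{α/2} + z_β = 1.960 + 0.674 = 2.634.
n = (2.634 / 0.87)² = 3.028² = 9.17.
Round up.

n = 10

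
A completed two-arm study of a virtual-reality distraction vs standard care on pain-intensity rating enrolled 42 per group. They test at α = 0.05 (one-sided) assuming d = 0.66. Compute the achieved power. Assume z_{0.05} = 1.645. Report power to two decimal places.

For two equal groups, power = Φ(d·√(n/2) − z_{α}).
d·√(n/2) = 0.66 × √(42/2) = 0.66 × 4.583 = 3.024.
z_β = 3.024 − 1.645 = 1.379.
Power = Φ(1.379) = 0.916.

power ≈ 0.92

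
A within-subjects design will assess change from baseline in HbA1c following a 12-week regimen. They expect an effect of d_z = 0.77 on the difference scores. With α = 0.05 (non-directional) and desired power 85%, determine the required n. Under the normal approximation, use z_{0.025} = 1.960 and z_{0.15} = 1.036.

n = 16 pairs

For a paired (one-sample on differences) test: n = ((z_{α/2} + z_β) / d)².
z_{α/2} + z_β = 1.960 + 1.036 = 2.996.
n = (2.996 / 0.77)² = 3.891² = 15.14.
Round up.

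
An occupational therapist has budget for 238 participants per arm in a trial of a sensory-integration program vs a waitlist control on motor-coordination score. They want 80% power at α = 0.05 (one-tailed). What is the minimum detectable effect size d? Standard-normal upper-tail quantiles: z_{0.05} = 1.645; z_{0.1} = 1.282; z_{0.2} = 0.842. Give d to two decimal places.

For two independent groups of n = 238 each: d_min = (z_{α} + z_β)·√(2/n).
z-sum = 1.645 + 0.842 = 2.487.
d_min = 2.487 × √(2/238) = 2.487 × 0.0917 = 0.228.

d_min ≈ 0.23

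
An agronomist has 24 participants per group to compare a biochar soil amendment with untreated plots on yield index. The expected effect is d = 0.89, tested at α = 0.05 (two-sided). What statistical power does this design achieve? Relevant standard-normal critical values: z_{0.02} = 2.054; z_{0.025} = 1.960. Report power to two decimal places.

power ≈ 0.87

For two equal groups, power = Φ(d·√(n/2) − z_{α/2}).
d·√(n/2) = 0.89 × √(24/2) = 0.89 × 3.464 = 3.083.
z_β = 3.083 − 1.960 = 1.123.
Power = Φ(1.123) = 0.869.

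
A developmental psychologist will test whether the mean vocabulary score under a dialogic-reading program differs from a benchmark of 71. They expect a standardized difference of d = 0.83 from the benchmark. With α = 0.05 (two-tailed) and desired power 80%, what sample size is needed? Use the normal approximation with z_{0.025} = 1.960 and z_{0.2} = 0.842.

n = 12

For a one-sample test: n = ((z_{α/2} + z_β) / d)².
z_{α/2} + z_β = 1.960 + 0.842 = 2.802.
n = (2.802 / 0.83)² = 3.376² = 11.40.
Round up.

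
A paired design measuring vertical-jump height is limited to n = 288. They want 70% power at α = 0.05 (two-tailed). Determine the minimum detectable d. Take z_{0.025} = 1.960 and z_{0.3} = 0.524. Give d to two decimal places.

For a single sample (or paired design) of n = 288: d_min = (z_{α/2} + z_β)/√n.
z-sum = 1.960 + 0.524 = 2.484.
d_min = 2.484 / √288 = 2.484 / 16.971 = 0.146.

d_min ≈ 0.15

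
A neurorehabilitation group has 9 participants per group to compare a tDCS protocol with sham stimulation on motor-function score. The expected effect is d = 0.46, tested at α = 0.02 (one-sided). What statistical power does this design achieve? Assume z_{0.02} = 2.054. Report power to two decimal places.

For two equal groups, power = Φ(d·√(n/2) − z_{α}).
d·√(n/2) = 0.46 × √(9/2) = 0.46 × 2.121 = 0.976.
z_β = 0.976 − 2.054 = -1.078.
Power = Φ(-1.078) = 0.140.

power ≈ 0.14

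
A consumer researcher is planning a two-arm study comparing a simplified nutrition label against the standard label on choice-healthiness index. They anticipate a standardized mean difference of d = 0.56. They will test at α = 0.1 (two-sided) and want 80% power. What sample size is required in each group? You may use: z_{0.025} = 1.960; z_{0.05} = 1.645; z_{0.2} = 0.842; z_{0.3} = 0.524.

n = 40 per group

For two independent groups with equal n: n = 2·((z_{α/2} + z_β) / d)².
z_{α/2} + z_β = 1.645 + 0.842 = 2.487.
n = 2 × (2.487 / 0.56)² = 2 × 4.441² = 2 × 19.72 = 39.4.
Round up to the next whole participant.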